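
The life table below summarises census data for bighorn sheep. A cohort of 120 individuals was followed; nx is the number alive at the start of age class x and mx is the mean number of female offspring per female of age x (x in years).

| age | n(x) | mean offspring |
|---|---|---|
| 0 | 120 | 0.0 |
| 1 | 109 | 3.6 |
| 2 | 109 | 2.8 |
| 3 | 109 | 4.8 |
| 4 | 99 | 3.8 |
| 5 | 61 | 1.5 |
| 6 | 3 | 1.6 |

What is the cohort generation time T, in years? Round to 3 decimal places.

lx = nx/n0 = nx/120: 1, 0.90833…, 0.90833…, 0.90833…, 0.825, 0.50833…, 0.025
lx·mx: 0, 3.27…, 2.543333…, 4.36…, 3.135, 0.7625…, 0.04 → R0 = 14.110833…
x·lx·mx: 0, 3.27…, 5.086667…, 13.08…, 12.54, 3.8125…, 0.24 → Σ = 38.029167…
T = 38.029167… / 14.110833… = 2.695033… → 2.695

2.695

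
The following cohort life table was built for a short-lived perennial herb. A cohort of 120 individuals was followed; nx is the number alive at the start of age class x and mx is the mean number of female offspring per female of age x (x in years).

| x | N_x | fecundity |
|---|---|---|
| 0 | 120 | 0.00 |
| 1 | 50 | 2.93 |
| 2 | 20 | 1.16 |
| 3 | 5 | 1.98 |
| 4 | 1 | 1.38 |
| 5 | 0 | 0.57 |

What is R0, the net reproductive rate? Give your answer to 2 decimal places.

lx = nx/n0 = nx/120: 1, 0.41667…, 0.16667…, 0.04167…, 0.00833…, 0
lx·mx by age: 0, 1.220833…, 0.193333…, 0.0825…, 0.0115…, 0
R0 = Σ lx·mx = 1.508167… → 1.51

1.51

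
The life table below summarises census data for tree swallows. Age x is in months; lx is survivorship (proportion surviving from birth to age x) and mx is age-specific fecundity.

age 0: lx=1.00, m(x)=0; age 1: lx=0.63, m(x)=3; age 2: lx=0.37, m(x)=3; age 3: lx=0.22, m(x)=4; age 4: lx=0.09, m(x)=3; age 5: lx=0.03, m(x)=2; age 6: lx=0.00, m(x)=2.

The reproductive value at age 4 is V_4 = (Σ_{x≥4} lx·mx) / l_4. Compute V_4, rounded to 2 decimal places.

lx·mx for x ≥ 4: 0.27, 0.06, 0 → sum = 0.33
V_4 = 0.33 / l_4 = 0.33 / 0.09 = 3.666667… → 3.67

3.67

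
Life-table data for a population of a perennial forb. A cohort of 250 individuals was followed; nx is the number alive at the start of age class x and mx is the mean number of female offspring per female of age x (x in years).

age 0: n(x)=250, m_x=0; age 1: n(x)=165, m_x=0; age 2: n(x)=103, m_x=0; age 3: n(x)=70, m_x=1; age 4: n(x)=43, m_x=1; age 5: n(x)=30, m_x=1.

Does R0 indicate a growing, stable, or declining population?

declining

lx = nx/n0 = nx/250: 1, 0.66, 0.412, 0.28, 0.172, 0.12
R0 = Σ lx·mx = 0 + 0 + 0 + 0.28 + 0.172 + 0.12 = 0.572
R0 < 1, so the population is declining.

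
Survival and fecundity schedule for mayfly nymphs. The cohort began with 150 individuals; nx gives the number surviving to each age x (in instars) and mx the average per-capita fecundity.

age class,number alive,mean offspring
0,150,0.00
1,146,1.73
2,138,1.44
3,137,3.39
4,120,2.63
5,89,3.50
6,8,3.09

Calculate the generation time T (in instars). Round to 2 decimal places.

lx = nx/n0 = nx/150: 1, 0.97333…, 0.92, 0.91333…, 0.8, 0.59333…, 0.05333…
lx·mx: 0, 1.683867…, 1.3248, 3.0962…, 2.104, 2.076667…, 0.1648… → R0 = 10.450333…
x·lx·mx: 0, 1.683867…, 2.6496, 9.2886…, 8.416, 10.383333…, 0.9888… → Σ = 33.4102…
T = 33.4102… / 10.450333… = 3.197046… → 3.20

3.20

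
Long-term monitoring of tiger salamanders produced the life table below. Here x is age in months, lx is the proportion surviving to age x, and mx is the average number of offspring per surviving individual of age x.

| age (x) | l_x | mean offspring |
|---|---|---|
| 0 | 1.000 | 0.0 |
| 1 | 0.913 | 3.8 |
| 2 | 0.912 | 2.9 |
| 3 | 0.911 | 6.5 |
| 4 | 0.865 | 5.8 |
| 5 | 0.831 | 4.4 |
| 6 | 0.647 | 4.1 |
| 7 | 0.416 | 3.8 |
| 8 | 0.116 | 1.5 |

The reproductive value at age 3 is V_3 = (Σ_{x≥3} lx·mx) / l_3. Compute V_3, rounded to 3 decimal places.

lx·mx for x ≥ 3: 5.9215, 5.017, 3.6564, 2.6527, 1.5808, 0.174 → sum = 19.0024
V_3 = 19.0024 / l_3 = 19.0024 / 0.911 = 20.858836… → 20.859

20.859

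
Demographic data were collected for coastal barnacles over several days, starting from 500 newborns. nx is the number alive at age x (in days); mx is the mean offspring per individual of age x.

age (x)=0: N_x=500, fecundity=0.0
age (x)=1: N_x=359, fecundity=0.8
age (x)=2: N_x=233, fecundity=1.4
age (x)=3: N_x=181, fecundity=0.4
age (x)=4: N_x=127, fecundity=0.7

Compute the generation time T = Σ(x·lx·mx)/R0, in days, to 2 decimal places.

1.95

lx = nx/n0 = nx/500: 1, 0.718, 0.466, 0.362, 0.254
lx·mx: 0, 0.5744, 0.6524, 0.1448, 0.1778 → R0 = 1.5494
x·lx·mx: 0, 0.5744, 1.3048, 0.4344, 0.7112 → Σ = 3.0248
T = 3.0248 / 1.5494 = 1.95224… → 1.95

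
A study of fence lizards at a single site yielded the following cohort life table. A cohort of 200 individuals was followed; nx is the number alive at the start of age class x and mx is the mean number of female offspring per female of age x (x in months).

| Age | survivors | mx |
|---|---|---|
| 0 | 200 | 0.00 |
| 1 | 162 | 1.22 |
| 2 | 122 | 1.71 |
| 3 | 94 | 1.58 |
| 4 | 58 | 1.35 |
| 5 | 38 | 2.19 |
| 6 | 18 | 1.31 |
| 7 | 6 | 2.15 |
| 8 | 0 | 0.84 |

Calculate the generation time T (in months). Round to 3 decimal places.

lx = nx/n0 = nx/200: 1, 0.81, 0.61, 0.47, 0.29, 0.19, 0.09, 0.03, 0
lx·mx: 0, 0.9882, 1.0431, 0.7426, 0.3915, 0.4161, 0.1179, 0.0645, 0 → R0 = 3.7639
x·lx·mx: 0, 0.9882, 2.0862, 2.2278, 1.566, 2.0805, 0.7074, 0.4515, 0 → Σ = 10.1076
T = 10.1076 / 3.7639 = 2.685406… → 2.685

2.685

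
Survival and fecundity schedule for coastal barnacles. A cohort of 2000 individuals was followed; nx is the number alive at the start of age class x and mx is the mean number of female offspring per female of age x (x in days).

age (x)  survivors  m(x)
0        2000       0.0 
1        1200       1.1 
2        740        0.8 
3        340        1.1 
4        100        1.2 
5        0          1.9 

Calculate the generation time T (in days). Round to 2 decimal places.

lx = nx/n0 = nx/2000: 1, 0.6, 0.37, 0.17, 0.05, 0
lx·mx: 0, 0.66, 0.296, 0.187, 0.06, 0 → R0 = 1.203
x·lx·mx: 0, 0.66, 0.592, 0.561, 0.24, 0 → Σ = 2.053
T = 2.053 / 1.203 = 1.706567… → 1.71

1.71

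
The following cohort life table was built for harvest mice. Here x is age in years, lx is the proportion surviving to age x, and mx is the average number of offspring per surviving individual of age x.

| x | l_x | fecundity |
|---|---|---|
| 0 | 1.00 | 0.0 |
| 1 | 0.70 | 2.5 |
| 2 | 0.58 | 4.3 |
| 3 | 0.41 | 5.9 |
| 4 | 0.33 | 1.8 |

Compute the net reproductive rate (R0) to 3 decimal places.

7.257

lx·mx by age: 0, 1.75, 2.494, 2.419, 0.594
R0 = Σ lx·mx = 7.257 → 7.257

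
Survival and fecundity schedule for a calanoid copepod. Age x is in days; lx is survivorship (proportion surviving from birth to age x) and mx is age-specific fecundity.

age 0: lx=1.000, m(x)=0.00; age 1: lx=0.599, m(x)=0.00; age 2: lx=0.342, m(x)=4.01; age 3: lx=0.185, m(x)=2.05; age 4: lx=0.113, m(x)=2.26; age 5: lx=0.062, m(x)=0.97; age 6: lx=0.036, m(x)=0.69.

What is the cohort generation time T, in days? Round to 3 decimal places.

2.559

lx·mx: 0, 0, 1.37142, 0.37925, 0.25538, 0.06014, 0.02484 → R0 = 2.09103
x·lx·mx: 0, 0, 2.74284, 1.13775, 1.02152, 0.3007, 0.14904 → Σ = 5.35185
T = 5.35185 / 2.09103 = 2.559432… → 2.559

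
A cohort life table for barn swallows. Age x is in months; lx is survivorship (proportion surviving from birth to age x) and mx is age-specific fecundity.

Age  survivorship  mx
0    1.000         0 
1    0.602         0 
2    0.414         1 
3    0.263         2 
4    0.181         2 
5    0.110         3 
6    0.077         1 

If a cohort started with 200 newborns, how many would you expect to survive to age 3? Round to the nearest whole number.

53

Expected survivors = N0 · l_3 = 200 × 0.263 = 52.6 → 53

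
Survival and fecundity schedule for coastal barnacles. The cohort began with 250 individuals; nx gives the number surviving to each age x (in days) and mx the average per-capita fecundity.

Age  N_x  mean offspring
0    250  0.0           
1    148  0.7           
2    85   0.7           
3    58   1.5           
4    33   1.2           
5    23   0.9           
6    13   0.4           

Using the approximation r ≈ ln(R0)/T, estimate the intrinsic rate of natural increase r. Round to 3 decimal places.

lx = nx/n0 = nx/250: 1, 0.592, 0.34, 0.232, 0.132, 0.092, 0.052
R0 = Σ lx·mx = 0 + 0.4144 + 0.238 + 0.348 + 0.1584 + 0.0828 + 0.0208 = 1.2624
Σ x·lx·mx = 3.1068; T = 3.1068/1.2624 = 2.46103…
r ≈ ln(R0)/T = ln(1.2624)/2.46103… = 0.09468… → 0.095

0.095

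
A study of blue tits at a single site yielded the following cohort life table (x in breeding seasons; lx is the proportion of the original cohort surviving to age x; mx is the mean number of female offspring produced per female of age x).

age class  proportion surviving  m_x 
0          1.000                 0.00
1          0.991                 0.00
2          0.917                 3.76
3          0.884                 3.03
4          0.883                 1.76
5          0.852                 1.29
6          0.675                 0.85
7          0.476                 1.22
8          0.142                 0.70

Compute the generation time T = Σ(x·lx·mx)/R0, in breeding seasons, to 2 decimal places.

lx·mx: 0, 0, 3.44792, 2.67852, 1.55408, 1.09908, 0.57375, 0.58072, 0.0994 → R0 = 10.03347
x·lx·mx: 0, 0, 6.89584, 8.03556, 6.21632, 5.4954, 3.4425, 4.06504, 0.7952 → Σ = 34.94586
T = 34.94586 / 10.03347 = 3.482929… → 3.48

3.48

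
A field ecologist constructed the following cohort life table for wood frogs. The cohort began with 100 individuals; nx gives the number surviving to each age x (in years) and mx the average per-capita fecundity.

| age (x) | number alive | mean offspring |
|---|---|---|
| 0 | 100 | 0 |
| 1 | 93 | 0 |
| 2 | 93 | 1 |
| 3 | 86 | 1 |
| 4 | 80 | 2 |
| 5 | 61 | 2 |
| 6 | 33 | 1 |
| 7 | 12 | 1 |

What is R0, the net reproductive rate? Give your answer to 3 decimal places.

5.060

lx = nx/n0 = nx/100: 1, 0.93, 0.93, 0.86, 0.8, 0.61, 0.33, 0.12
lx·mx by age: 0, 0, 0.93, 0.86, 1.6, 1.22, 0.33, 0.12
R0 = Σ lx·mx = 5.06 → 5.060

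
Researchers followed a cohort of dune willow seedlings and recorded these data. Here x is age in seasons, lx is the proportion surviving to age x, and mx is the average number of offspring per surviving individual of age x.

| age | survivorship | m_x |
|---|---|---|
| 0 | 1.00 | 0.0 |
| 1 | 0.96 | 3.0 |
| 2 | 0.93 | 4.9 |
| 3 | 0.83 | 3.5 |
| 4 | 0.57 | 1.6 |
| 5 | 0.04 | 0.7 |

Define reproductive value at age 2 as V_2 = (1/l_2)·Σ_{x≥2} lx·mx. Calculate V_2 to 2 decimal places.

9.03

lx·mx for x ≥ 2: 4.557, 2.905, 0.912, 0.028 → sum = 8.402
V_2 = 8.402 / l_2 = 8.402 / 0.93 = 9.034409… → 9.03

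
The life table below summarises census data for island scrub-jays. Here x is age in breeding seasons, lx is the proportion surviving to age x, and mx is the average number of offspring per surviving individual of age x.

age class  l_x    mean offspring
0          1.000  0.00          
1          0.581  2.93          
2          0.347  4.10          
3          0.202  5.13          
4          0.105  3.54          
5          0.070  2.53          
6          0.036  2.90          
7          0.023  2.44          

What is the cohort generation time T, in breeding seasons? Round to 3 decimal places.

2.268

lx·mx: 0, 1.70233, 1.4227, 1.03626, 0.3717, 0.1771, 0.1044, 0.05612 → R0 = 4.87061
x·lx·mx: 0, 1.70233, 2.8454, 3.10878, 1.4868, 0.8855, 0.6264, 0.39284 → Σ = 11.04805
T = 11.04805 / 4.87061 = 2.268309… → 2.268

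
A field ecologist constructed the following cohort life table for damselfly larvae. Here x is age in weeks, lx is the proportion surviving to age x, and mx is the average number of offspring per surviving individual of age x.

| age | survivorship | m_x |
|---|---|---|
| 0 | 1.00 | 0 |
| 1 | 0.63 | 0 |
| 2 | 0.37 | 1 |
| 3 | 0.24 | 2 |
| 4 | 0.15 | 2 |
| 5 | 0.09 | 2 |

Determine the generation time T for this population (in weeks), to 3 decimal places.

3.218

lx·mx: 0, 0, 0.37, 0.48, 0.3, 0.18 → R0 = 1.33
x·lx·mx: 0, 0, 0.74, 1.44, 1.2, 0.9 → Σ = 4.28
T = 4.28 / 1.33 = 3.218045… → 3.218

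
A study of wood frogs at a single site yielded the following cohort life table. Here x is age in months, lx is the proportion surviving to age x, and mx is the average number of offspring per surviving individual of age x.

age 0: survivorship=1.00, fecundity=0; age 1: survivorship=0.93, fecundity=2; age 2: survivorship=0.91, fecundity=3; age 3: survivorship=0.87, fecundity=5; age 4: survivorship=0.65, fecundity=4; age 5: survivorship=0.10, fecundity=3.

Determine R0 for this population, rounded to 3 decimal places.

lx·mx by age: 0, 1.86, 2.73, 4.35, 2.6, 0.3
R0 = Σ lx·mx = 11.84 → 11.840

11.840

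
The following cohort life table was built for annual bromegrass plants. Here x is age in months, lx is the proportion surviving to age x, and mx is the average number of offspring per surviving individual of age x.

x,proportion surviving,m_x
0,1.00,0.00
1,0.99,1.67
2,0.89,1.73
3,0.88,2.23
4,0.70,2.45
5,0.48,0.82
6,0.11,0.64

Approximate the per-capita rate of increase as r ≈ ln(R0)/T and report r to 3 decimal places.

R0 = Σ lx·mx = 0 + 1.6533 + 1.5397 + 1.9624 + 1.715 + 0.3936 + 0.0704 = 7.3344
Σ x·lx·mx = 19.8703; T = 19.8703/7.3344 = 2.70919…
r ≈ ln(R0)/T = ln(7.3344)/2.70919… = 0.73549… → 0.735

0.735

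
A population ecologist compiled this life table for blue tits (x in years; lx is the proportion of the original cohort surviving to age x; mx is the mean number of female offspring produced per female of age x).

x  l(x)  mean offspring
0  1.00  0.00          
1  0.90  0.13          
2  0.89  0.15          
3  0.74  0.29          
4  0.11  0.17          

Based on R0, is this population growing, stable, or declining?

R0 = Σ lx·mx = 0 + 0.117 + 0.1335 + 0.2146 + 0.0187 = 0.4838
R0 < 1, so the population is declining.

declining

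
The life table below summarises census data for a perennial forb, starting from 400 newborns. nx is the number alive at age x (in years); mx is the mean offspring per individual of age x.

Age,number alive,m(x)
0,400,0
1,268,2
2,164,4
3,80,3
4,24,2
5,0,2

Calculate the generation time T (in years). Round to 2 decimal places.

1.86

lx = nx/n0 = nx/400: 1, 0.67, 0.41, 0.2, 0.06, 0
lx·mx: 0, 1.34, 1.64, 0.6, 0.12, 0 → R0 = 3.7
x·lx·mx: 0, 1.34, 3.28, 1.8, 0.48, 0 → Σ = 6.9
T = 6.9 / 3.7 = 1.864865… → 1.86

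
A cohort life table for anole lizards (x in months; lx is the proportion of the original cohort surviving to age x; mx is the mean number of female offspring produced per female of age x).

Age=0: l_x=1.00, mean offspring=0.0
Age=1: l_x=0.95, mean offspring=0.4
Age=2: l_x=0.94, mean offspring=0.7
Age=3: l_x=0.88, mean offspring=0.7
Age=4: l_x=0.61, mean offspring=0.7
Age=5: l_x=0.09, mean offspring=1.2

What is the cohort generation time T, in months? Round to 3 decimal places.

2.646

lx·mx: 0, 0.38, 0.658, 0.616, 0.427, 0.108 → R0 = 2.189
x·lx·mx: 0, 0.38, 1.316, 1.848, 1.708, 0.54 → Σ = 5.792
T = 5.792 / 2.189 = 2.645957… → 2.646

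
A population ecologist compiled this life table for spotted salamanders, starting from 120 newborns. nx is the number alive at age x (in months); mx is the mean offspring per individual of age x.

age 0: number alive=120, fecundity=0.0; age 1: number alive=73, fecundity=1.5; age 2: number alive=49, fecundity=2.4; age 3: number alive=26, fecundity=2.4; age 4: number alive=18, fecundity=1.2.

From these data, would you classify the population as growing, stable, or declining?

lx = nx/n0 = nx/120: 1, 0.60833…, 0.40833…, 0.21667…, 0.15
R0 = Σ lx·mx = 0 + 0.9125… + 0.98… + 0.52… + 0.18 = 2.5925…
R0 > 1, so the population is growing.

growing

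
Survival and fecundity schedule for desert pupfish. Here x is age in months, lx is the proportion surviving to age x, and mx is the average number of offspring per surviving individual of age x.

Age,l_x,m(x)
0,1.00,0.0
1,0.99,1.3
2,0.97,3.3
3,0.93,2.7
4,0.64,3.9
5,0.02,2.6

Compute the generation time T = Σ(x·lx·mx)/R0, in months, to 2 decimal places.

2.67

lx·mx: 0, 1.287, 3.201, 2.511, 2.496, 0.052 → R0 = 9.547
x·lx·mx: 0, 1.287, 6.402, 7.533, 9.984, 0.26 → Σ = 25.466
T = 25.466 / 9.547 = 2.667435… → 2.67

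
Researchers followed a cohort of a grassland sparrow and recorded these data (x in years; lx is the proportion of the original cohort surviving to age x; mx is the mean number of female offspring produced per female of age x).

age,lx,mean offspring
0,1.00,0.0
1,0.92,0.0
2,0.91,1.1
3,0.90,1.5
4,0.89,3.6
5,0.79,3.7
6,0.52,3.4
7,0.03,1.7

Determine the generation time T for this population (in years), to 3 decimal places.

lx·mx: 0, 0, 1.001, 1.35, 3.204, 2.923, 1.768, 0.051 → R0 = 10.297
x·lx·mx: 0, 0, 2.002, 4.05, 12.816, 14.615, 10.608, 0.357 → Σ = 44.448
T = 44.448 / 10.297 = 4.316597… → 4.317

4.317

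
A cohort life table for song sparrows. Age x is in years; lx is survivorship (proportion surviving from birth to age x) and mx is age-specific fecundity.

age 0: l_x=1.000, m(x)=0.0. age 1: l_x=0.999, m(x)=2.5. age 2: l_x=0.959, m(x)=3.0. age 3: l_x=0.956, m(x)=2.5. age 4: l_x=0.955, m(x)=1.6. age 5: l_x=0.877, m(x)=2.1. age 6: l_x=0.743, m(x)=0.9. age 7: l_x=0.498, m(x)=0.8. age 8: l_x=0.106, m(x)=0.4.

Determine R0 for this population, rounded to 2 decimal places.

12.24

lx·mx by age: 0, 2.4975, 2.877, 2.39, 1.528, 1.8417, 0.6687, 0.3984, 0.0424
R0 = Σ lx·mx = 12.2437 → 12.24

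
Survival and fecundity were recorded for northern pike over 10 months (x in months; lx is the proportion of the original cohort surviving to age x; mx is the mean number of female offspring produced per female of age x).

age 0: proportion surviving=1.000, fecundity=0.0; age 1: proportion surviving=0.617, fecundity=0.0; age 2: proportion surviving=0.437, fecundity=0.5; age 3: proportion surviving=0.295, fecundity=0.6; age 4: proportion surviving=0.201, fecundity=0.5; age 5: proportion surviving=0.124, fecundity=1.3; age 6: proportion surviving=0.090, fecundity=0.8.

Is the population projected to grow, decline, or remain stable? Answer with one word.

declining

R0 = Σ lx·mx = 0 + 0 + 0.2185 + 0.177 + 0.1005 + 0.1612 + 0.072 = 0.7292
R0 < 1, so the population is declining.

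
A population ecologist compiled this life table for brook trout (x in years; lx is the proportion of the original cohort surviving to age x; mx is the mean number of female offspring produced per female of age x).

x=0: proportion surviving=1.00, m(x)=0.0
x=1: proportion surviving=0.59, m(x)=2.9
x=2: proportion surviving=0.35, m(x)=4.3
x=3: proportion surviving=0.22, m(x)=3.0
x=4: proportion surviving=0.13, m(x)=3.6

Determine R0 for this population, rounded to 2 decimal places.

lx·mx by age: 0, 1.711, 1.505, 0.66, 0.468
R0 = Σ lx·mx = 4.344 → 4.34

4.34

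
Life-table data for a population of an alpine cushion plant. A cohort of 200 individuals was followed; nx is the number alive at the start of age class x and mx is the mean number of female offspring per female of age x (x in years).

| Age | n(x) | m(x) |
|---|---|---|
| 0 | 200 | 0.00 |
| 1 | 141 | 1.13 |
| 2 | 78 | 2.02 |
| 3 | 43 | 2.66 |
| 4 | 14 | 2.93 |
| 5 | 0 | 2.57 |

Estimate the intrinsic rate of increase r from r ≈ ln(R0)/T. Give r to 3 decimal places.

0.413

lx = nx/n0 = nx/200: 1, 0.705, 0.39, 0.215, 0.07, 0
R0 = Σ lx·mx = 0 + 0.79665 + 0.7878 + 0.5719 + 0.2051 + 0 = 2.36145
Σ x·lx·mx = 4.90835; T = 4.90835/2.36145 = 2.07853…
r ≈ ln(R0)/T = ln(2.36145)/2.07853… = 0.41341… → 0.413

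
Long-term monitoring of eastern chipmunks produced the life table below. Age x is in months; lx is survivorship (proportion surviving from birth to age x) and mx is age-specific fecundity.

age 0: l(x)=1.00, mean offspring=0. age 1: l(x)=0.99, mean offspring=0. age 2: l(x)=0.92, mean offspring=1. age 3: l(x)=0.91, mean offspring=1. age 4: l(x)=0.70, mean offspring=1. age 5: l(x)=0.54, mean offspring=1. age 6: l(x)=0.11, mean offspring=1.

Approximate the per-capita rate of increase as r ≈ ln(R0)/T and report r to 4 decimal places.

R0 = Σ lx·mx = 0 + 0 + 0.92 + 0.91 + 0.7 + 0.54 + 0.11 = 3.18
Σ x·lx·mx = 10.73; T = 10.73/3.18 = 3.37421…
r ≈ ln(R0)/T = ln(3.18)/3.37421… = 0.342859… → 0.3429

0.3429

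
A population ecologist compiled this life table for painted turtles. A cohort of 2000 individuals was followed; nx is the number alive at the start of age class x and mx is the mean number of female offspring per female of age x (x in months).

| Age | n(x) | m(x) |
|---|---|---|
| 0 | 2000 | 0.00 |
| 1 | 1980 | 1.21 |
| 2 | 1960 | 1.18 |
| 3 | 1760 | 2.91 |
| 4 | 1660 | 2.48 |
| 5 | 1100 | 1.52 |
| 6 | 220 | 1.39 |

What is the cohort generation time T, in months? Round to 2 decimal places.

3.08

lx = nx/n0 = nx/2000: 1, 0.99, 0.98, 0.88, 0.83, 0.55, 0.11
lx·mx: 0, 1.1979, 1.1564, 2.5608, 2.0584, 0.836, 0.1529 → R0 = 7.9624
x·lx·mx: 0, 1.1979, 2.3128, 7.6824, 8.2336, 4.18, 0.9174 → Σ = 24.5241
T = 24.5241 / 7.9624 = 3.079988… → 3.08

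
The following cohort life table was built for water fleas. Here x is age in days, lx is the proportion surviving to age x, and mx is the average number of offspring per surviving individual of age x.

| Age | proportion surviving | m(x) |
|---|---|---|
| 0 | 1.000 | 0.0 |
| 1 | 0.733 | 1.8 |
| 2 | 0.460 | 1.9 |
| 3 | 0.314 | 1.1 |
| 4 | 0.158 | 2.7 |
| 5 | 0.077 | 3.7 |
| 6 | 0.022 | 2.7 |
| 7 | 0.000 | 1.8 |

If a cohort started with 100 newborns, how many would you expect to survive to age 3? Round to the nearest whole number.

Expected survivors = N0 · l_3 = 100 × 0.314 = 31.4 → 31

31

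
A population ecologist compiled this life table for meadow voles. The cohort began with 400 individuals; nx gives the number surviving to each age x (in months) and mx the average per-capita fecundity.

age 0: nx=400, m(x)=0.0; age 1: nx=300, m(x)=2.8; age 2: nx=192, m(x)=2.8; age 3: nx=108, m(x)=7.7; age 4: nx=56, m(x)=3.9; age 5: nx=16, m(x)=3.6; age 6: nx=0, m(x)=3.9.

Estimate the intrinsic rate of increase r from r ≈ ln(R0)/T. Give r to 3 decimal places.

0.815

lx = nx/n0 = nx/400: 1, 0.75, 0.48, 0.27, 0.14, 0.04, 0
R0 = Σ lx·mx = 0 + 2.1 + 1.344 + 2.079 + 0.546 + 0.144 + 0 = 6.213
Σ x·lx·mx = 13.929; T = 13.929/6.213 = 2.24191…
r ≈ ln(R0)/T = ln(6.213)/2.24191… = 0.81477… → 0.815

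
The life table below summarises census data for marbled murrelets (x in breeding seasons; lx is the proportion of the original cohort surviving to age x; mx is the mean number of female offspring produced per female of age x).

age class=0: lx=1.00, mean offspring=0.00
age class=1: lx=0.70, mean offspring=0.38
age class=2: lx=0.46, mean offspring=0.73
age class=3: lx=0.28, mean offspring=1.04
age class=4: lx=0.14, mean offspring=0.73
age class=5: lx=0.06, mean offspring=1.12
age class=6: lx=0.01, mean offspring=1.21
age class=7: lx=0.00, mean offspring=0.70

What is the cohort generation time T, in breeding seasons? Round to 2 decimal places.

2.45

lx·mx: 0, 0.266, 0.3358, 0.2912, 0.1022, 0.0672, 0.0121, 0 → R0 = 1.0745
x·lx·mx: 0, 0.266, 0.6716, 0.8736, 0.4088, 0.336, 0.0726, 0 → Σ = 2.6286
T = 2.6286 / 1.0745 = 2.446347… → 2.45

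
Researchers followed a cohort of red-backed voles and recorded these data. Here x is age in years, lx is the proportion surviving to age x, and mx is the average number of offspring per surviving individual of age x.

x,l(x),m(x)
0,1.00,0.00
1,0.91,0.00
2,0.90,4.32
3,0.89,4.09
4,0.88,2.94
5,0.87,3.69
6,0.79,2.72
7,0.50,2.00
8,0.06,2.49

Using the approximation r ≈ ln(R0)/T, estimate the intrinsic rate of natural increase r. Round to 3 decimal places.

R0 = Σ lx·mx = 0 + 0 + 3.888 + 3.6401 + 2.5872 + 3.2103 + 2.1488 + 1 + 0.1494 = 16.6238
Σ x·lx·mx = 66.1846; T = 66.1846/16.6238 = 3.98132…
r ≈ ln(R0)/T = ln(16.6238)/3.98132… = 0.70601… → 0.706

0.706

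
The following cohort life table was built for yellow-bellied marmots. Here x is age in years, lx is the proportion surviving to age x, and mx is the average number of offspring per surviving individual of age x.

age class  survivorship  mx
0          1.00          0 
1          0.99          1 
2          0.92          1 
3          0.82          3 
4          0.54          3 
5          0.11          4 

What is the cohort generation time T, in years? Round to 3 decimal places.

2.938

lx·mx: 0, 0.99, 0.92, 2.46, 1.62, 0.44 → R0 = 6.43
x·lx·mx: 0, 0.99, 1.84, 7.38, 6.48, 2.2 → Σ = 18.89
T = 18.89 / 6.43 = 2.937792… → 2.938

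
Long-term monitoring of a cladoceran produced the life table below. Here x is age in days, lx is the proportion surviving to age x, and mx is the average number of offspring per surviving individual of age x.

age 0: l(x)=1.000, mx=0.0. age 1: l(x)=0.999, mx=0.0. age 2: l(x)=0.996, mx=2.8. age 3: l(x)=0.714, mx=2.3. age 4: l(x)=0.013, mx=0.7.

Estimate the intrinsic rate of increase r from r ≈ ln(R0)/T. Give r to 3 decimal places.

0.628

R0 = Σ lx·mx = 0 + 0 + 2.7888 + 1.6422 + 0.0091 = 4.4401
Σ x·lx·mx = 10.5406; T = 10.5406/4.4401 = 2.37396…
r ≈ ln(R0)/T = ln(4.4401)/2.37396… = 0.62793… → 0.628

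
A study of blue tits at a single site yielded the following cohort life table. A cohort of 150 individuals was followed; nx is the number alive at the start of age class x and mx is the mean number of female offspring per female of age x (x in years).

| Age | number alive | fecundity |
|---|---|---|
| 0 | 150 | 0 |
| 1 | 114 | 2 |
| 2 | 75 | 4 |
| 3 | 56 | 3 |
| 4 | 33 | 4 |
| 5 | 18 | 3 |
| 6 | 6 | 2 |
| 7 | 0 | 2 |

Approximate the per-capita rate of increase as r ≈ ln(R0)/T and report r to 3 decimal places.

lx = nx/n0 = nx/150: 1, 0.76, 0.5, 0.37333…, 0.22, 0.12, 0.04, 0
R0 = Σ lx·mx = 0 + 1.52 + 2 + 1.12… + 0.88 + 0.36 + 0.08 + 0 = 5.96…
Σ x·lx·mx = 14.68…; T = 14.68…/5.96… = 2.46309…
r ≈ ln(R0)/T = ln(5.96…)/2.46309… = 0.72473… → 0.725

0.725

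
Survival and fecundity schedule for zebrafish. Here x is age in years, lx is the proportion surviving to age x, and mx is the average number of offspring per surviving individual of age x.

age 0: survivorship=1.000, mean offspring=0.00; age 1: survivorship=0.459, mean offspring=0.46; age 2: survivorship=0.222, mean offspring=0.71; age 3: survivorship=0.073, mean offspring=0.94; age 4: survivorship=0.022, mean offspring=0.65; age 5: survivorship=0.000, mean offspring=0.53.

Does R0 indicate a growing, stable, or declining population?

R0 = Σ lx·mx = 0 + 0.21114 + 0.15762 + 0.06862 + 0.0143 + 0 = 0.45168
R0 < 1, so the population is declining.

declining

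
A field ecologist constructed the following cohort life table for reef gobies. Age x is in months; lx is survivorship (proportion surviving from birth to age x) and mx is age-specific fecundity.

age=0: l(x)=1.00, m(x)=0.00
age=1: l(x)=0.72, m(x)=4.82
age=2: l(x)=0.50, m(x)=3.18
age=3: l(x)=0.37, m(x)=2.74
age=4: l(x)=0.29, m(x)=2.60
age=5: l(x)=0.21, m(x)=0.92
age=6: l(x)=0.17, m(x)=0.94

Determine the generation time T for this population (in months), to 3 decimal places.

lx·mx: 0, 3.4704, 1.59, 1.0138, 0.754, 0.1932, 0.1598 → R0 = 7.1812
x·lx·mx: 0, 3.4704, 3.18, 3.0414, 3.016, 0.966, 0.9588 → Σ = 14.6326
T = 14.6326 / 7.1812 = 2.037626… → 2.038

2.038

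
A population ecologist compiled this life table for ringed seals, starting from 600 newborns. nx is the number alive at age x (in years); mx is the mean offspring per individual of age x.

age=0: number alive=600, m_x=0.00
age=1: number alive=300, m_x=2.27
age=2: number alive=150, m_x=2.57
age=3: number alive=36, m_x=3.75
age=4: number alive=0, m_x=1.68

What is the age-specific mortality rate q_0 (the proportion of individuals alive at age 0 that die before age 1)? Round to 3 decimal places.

0.500

lx = nx/n0 = nx/600: 1, 0.5, 0.25, 0.06, 0
q_0 = (l_0 − l_1) / l_0 = (1 − 0.5) / 1
     = 0.5 / 1 = 0.5 → 0.500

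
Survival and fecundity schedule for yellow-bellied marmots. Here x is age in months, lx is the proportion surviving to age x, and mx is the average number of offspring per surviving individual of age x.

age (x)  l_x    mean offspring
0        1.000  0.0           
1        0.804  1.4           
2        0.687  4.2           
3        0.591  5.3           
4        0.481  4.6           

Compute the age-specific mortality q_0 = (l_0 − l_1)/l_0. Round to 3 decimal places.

q_0 = (l_0 − l_1) / l_0 = (1 − 0.804) / 1
     = 0.196 / 1 = 0.196 → 0.196

0.196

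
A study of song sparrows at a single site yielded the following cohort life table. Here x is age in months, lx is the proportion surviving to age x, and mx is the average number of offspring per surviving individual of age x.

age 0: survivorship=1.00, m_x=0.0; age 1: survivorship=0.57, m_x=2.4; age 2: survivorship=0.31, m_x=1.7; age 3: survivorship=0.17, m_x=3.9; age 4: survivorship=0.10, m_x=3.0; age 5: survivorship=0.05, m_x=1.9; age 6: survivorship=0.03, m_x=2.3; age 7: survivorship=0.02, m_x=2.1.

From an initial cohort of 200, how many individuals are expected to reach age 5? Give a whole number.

Expected survivors = N0 · l_5 = 200 × 0.05 = 10 → 10

10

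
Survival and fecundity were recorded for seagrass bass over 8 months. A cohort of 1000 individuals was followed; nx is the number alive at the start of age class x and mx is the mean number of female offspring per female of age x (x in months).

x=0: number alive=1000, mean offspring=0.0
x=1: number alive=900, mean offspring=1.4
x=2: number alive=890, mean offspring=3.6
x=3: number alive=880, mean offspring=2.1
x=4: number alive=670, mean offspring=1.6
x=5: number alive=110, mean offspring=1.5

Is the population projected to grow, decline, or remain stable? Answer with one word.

lx = nx/n0 = nx/1000: 1, 0.9, 0.89, 0.88, 0.67, 0.11
R0 = Σ lx·mx = 0 + 1.26 + 3.204 + 1.848 + 1.072 + 0.165 = 7.549
R0 > 1, so the population is growing.

growing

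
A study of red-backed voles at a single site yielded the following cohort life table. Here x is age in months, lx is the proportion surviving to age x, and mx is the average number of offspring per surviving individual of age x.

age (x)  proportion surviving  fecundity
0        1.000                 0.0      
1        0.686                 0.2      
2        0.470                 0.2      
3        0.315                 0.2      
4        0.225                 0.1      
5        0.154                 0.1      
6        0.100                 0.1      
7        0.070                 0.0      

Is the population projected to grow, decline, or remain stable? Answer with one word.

declining

R0 = Σ lx·mx = 0 + 0.1372 + 0.094 + 0.063 + 0.0225 + 0.0154 + 0.01 + 0 = 0.3421
R0 < 1, so the population is declining.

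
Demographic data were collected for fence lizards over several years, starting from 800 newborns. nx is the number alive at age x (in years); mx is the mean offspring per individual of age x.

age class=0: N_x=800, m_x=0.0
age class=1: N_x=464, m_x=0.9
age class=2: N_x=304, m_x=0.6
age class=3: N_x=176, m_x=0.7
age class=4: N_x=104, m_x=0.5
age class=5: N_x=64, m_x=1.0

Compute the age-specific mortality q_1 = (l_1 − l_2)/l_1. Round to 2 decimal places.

lx = nx/n0 = nx/800: 1, 0.58, 0.38, 0.22, 0.13, 0.08
q_1 = (l_1 − l_2) / l_1 = (0.58 − 0.38) / 0.58
     = 0.2 / 0.58 = 0.344828… → 0.34

0.34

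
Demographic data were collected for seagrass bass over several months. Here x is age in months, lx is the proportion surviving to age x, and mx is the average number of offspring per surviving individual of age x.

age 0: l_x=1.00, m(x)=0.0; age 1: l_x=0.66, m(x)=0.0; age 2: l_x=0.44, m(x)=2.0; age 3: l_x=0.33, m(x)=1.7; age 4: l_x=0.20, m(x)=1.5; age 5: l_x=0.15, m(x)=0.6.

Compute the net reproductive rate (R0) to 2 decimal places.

lx·mx by age: 0, 0, 0.88, 0.561, 0.3, 0.09
R0 = Σ lx·mx = 1.831 → 1.83

1.83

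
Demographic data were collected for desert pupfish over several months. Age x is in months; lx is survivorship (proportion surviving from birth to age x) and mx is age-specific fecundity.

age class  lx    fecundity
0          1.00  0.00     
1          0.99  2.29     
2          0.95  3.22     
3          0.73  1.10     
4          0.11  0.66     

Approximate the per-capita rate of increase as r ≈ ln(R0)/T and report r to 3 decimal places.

1.021

R0 = Σ lx·mx = 0 + 2.2671 + 3.059 + 0.803 + 0.0726 = 6.2017
Σ x·lx·mx = 11.0845; T = 11.0845/6.2017 = 1.78733…
r ≈ ln(R0)/T = ln(6.2017)/1.78733… = 1.02098… → 1.021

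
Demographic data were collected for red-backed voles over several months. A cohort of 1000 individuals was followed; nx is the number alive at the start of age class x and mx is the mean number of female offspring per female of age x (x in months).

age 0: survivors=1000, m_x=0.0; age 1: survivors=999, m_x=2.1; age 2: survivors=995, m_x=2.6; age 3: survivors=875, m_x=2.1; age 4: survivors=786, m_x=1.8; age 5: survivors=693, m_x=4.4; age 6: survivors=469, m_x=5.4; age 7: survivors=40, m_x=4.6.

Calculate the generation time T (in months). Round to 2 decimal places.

3.66

lx = nx/n0 = nx/1000: 1, 0.999, 0.995, 0.875, 0.786, 0.693, 0.469, 0.04
lx·mx: 0, 2.0979, 2.587, 1.8375, 1.4148, 3.0492, 2.5326, 0.184 → R0 = 13.703
x·lx·mx: 0, 2.0979, 5.174, 5.5125, 5.6592, 15.246, 15.1956, 1.288 → Σ = 50.1732
T = 50.1732 / 13.703 = 3.661476… → 3.66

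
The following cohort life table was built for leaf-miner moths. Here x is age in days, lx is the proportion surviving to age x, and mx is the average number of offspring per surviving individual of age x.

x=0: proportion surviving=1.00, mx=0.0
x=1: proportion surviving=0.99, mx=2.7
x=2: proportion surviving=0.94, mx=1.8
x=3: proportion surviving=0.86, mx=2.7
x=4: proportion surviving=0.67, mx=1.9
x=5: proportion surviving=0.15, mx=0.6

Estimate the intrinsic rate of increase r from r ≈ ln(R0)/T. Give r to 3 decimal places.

0.904

R0 = Σ lx·mx = 0 + 2.673 + 1.692 + 2.322 + 1.273 + 0.09 = 8.05
Σ x·lx·mx = 18.565; T = 18.565/8.05 = 2.30621…
r ≈ ln(R0)/T = ln(8.05)/2.30621… = 0.90437… → 0.904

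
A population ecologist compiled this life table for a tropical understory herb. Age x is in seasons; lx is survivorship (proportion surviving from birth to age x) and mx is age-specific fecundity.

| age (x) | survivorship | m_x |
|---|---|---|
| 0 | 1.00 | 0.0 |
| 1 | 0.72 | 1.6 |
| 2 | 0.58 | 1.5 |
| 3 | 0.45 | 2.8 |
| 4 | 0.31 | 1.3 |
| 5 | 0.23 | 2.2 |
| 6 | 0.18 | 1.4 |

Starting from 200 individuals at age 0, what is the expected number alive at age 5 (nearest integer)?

46

Expected survivors = N0 · l_5 = 200 × 0.23 = 46 → 46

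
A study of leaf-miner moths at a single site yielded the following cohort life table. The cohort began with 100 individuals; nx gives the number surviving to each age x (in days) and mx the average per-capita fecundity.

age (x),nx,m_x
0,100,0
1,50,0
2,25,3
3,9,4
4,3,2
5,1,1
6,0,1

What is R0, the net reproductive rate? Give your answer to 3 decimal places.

1.180

lx = nx/n0 = nx/100: 1, 0.5, 0.25, 0.09, 0.03, 0.01, 0
lx·mx by age: 0, 0, 0.75, 0.36, 0.06, 0.01, 0
R0 = Σ lx·mx = 1.18 → 1.180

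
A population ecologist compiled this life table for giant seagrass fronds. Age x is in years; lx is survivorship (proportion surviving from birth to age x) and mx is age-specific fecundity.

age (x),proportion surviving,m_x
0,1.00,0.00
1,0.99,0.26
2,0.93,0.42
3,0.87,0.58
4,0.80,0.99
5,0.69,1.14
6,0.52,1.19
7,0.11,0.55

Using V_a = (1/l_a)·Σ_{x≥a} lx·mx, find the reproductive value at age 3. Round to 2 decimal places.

lx·mx for x ≥ 3: 0.5046, 0.792, 0.7866, 0.6188, 0.0605 → sum = 2.7625
V_3 = 2.7625 / l_3 = 2.7625 / 0.87 = 3.175287… → 3.18

3.18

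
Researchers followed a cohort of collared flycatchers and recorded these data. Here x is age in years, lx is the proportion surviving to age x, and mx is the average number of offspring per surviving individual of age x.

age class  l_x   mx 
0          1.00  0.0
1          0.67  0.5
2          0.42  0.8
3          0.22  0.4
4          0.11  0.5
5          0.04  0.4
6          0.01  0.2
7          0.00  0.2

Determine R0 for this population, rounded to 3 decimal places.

lx·mx by age: 0, 0.335, 0.336, 0.088, 0.055, 0.016, 0.002, 0
R0 = Σ lx·mx = 0.832 → 0.832

0.832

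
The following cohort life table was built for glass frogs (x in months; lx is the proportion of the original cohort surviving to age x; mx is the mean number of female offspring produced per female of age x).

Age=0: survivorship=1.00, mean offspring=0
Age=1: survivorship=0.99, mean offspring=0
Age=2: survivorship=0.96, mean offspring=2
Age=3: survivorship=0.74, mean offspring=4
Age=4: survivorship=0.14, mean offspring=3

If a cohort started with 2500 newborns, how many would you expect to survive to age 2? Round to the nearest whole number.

Expected survivors = N0 · l_2 = 2500 × 0.96 = 2400 → 2400

2400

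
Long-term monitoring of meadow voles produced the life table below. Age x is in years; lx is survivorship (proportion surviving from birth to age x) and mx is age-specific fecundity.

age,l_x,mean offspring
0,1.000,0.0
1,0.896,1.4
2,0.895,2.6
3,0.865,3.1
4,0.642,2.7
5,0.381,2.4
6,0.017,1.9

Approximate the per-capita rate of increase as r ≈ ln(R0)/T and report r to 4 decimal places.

0.7638

R0 = Σ lx·mx = 0 + 1.2544 + 2.327 + 2.6815 + 1.7334 + 0.9144 + 0.0323 = 8.943
Σ x·lx·mx = 25.6523; T = 25.6523/8.943 = 2.86842…
r ≈ ln(R0)/T = ln(8.943)/2.86842… = 0.76379… → 0.7638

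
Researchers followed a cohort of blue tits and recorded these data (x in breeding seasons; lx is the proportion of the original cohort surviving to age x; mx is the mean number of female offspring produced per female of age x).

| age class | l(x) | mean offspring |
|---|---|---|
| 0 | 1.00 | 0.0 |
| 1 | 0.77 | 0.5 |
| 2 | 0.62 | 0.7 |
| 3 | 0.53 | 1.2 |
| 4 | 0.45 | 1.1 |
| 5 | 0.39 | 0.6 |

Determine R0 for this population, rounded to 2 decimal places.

2.18

lx·mx by age: 0, 0.385, 0.434, 0.636, 0.495, 0.234
R0 = Σ lx·mx = 2.184 → 2.18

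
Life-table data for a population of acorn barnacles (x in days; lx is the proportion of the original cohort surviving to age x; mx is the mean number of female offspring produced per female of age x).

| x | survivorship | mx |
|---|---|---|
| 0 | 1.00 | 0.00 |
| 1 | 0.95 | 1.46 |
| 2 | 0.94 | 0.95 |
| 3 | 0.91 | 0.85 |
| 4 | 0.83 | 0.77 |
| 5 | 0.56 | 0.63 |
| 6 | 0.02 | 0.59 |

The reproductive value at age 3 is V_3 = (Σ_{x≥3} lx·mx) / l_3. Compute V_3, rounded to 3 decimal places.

lx·mx for x ≥ 3: 0.7735, 0.6391, 0.3528, 0.0118 → sum = 1.7772
V_3 = 1.7772 / l_3 = 1.7772 / 0.91 = 1.952967… → 1.953

1.953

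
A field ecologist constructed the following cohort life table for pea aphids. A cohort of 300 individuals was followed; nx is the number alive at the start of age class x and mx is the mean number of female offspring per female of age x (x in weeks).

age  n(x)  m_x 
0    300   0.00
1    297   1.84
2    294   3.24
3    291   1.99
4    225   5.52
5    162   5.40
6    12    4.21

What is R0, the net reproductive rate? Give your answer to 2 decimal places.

14.15

lx = nx/n0 = nx/300: 1, 0.99, 0.98, 0.97, 0.75, 0.54, 0.04
lx·mx by age: 0, 1.8216, 3.1752, 1.9303, 4.14, 2.916, 0.1684
R0 = Σ lx·mx = 14.1515 → 14.15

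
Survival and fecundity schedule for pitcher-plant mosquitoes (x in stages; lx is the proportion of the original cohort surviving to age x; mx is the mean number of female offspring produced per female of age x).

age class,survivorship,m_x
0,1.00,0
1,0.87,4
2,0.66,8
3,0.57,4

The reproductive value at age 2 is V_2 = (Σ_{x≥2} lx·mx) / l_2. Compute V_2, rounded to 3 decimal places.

11.455

lx·mx for x ≥ 2: 5.28, 2.28 → sum = 7.56
V_2 = 7.56 / l_2 = 7.56 / 0.66 = 11.454545… → 11.455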